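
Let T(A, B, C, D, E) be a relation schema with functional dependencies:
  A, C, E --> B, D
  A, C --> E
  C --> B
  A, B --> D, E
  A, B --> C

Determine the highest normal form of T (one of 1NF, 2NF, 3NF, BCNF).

Candidate keys: {A, B}, {A, C}. Prime attributes: {A, B, C}.
C --> B breaks BCNF: {C}⁺ = {B, C}, so {C} is not a superkey.
Its right-hand attributes {B} are all prime, as are those of every other non-superkey FD — the relation is in 3NF.

3NF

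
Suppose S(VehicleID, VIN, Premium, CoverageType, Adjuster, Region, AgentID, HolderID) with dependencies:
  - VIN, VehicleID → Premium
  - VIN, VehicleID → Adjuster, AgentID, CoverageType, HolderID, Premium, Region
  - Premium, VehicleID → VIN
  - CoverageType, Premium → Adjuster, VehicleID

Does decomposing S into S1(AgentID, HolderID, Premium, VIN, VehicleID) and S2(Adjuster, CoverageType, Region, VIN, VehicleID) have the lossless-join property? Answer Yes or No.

S1 ∩ S2 = {VIN, VehicleID}; its closure under F is {Adjuster, AgentID, CoverageType, HolderID, Premium, Region, VIN, VehicleID}.
This includes all of S1, so the common attributes are a superkey of S1 — the join is lossless.

Yes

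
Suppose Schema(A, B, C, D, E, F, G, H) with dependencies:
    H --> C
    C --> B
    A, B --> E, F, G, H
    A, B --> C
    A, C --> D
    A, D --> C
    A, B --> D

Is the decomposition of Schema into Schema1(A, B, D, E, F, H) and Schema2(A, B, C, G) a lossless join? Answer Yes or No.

The shared attributes are {A, B} and {A, B}⁺ = {A, B, C, D, E, F, G, H}.
Since Schema1 ⊆ {A, B, C, D, E, F, G, H}, the intersection is a superkey of Schema1; the decomposition is lossless.

Yes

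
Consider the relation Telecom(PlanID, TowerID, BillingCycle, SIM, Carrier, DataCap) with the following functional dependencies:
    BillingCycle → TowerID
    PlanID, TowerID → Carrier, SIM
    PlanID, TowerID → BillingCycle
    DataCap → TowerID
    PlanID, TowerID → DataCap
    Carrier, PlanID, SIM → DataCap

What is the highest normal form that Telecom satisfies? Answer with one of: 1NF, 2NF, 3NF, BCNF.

3NF

Candidate keys: {BillingCycle, PlanID}, {Carrier, PlanID, SIM}, {DataCap, PlanID}, {PlanID, TowerID}. Prime attributes: {BillingCycle, Carrier, DataCap, PlanID, SIM, TowerID}.
BillingCycle → TowerID breaks BCNF: {BillingCycle}⁺ = {BillingCycle, TowerID}, so {BillingCycle} is not a superkey.
Its right-hand attributes {TowerID} are all prime, as are those of every other non-superkey FD — the relation is in 3NF.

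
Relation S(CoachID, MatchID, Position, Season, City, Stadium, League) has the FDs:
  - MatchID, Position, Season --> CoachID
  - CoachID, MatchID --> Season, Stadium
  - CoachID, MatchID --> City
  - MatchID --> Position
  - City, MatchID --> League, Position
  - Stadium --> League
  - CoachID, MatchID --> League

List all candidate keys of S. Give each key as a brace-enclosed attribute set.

No FD produces {MatchID}, so it must be in every candidate key.
{CoachID, MatchID}⁺ = {City, CoachID, League, MatchID, Position, Season, Stadium} — all of the relation — so {CoachID, MatchID} is a candidate key.
{MatchID, Season}⁺ = {City, CoachID, League, MatchID, Position, Season, Stadium} — all of the relation — so {MatchID, Season} is a candidate key.
These are minimal and exhaustive — every other superkey contains one of them.

{CoachID, MatchID}, {MatchID, Season}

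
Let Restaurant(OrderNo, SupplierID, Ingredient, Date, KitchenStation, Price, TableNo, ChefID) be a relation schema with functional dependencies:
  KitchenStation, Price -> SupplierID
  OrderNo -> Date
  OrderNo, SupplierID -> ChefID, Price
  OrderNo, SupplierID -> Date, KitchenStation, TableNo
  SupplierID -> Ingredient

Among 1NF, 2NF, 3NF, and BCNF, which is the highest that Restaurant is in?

1NF

Candidate keys: {KitchenStation, OrderNo, Price}, {OrderNo, SupplierID}. Prime attributes: {KitchenStation, OrderNo, Price, SupplierID}.
For KitchenStation, Price -> SupplierID we have {KitchenStation, Price}⁺ = {Ingredient, KitchenStation, Price, SupplierID}; {KitchenStation, Price} is not a superkey, so BCNF fails.
OrderNo -> Date has non-prime {Date} on the right and a non-superkey on the left, so 3NF fails.
Since {OrderNo} ⊂ {OrderNo, SupplierID} and {OrderNo}⁺ ⊇ {Date} with {Date} non-prime, there is a partial dependency; 2NF fails.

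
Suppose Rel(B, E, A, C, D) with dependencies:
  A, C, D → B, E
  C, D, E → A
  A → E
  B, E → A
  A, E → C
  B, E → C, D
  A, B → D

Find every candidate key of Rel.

{A, B} is a candidate key since {A, B}⁺ = {A, B, C, D, E} covers every attribute.
{A, D} is a candidate key since {A, D}⁺ = {A, B, C, D, E} covers every attribute.
{B, E} is a candidate key since {B, E}⁺ = {A, B, C, D, E} covers every attribute.
{C, D, E} is a candidate key since {C, D, E}⁺ = {A, B, C, D, E} covers every attribute.
Any other superkey properly contains one of these, so there are no further candidate keys.

{A, B}, {A, D}, {B, E}, {C, D, E}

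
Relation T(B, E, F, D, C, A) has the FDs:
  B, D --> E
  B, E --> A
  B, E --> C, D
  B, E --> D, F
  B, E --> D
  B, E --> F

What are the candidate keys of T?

{B, D}, {B, E}

No FD produces {B}, so it must be in every candidate key.
{B, D}⁺ = {A, B, C, D, E, F} — all of the relation — so {B, D} is a candidate key.
{B, E}⁺ = {A, B, C, D, E, F} — all of the relation — so {B, E} is a candidate key.
No proper subset of any of these is a key, and no other minimal superkey exists.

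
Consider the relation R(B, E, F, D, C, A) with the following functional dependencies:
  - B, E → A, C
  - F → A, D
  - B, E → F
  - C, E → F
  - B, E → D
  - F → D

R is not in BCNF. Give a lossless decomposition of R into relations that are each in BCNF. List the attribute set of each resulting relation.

{A, D, F}; {B, C, E}; {C, E, F}

Candidate key of the original relation: {B, E}.
Within {A, B, C, D, E, F}: {F}⁺ ∩ {A, B, C, D, E, F} = {A, D, F}, not the whole set, so F → A, D violates BCNF; decompose into {A, D, F} and {B, C, E, F}.
{A, D, F} is in BCNF.
Within {B, C, E, F}: {C, E}⁺ ∩ {B, C, E, F} = {C, E, F}, not the whole set, so C, E → F violates BCNF; decompose into {C, E, F} and {B, C, E}.
{C, E, F} is in BCNF.
{B, C, E} is in BCNF.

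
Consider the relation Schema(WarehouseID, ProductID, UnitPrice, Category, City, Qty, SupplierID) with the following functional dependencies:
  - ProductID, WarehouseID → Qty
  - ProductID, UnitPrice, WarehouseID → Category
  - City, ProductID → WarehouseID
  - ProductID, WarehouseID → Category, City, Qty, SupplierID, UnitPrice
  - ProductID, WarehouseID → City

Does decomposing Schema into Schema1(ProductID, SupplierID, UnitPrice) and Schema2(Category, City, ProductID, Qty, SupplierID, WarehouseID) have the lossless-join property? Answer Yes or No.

No

Schema1 ∩ Schema2 = {ProductID, SupplierID}; its closure under F is {ProductID, SupplierID}.
Neither Schema1 nor Schema2 is contained in that closure, so the decomposition is lossy.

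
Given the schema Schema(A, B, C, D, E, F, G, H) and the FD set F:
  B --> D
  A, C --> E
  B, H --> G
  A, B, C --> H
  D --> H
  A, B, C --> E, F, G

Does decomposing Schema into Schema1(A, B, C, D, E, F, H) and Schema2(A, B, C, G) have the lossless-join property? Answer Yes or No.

Yes

Common attributes: {A, B, C}; their closure is {A, B, C, D, E, F, G, H}.
Schema1 is contained in that closure, so Schema1 ∩ Schema2 --> Schema1 holds and the join is lossless.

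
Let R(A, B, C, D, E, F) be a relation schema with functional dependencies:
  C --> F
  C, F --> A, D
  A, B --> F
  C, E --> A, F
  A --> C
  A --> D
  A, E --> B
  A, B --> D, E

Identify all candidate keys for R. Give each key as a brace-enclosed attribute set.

Closure of {A, B} is {A, B, C, D, E, F}, the whole schema; {A, B} is a candidate key.
Closure of {A, E} is {A, B, C, D, E, F}, the whole schema; {A, E} is a candidate key.
Closure of {B, C} is {A, B, C, D, E, F}, the whole schema; {B, C} is a candidate key.
Closure of {C, E} is {A, B, C, D, E, F}, the whole schema; {C, E} is a candidate key.
No proper subset of any of these is a key, and no other minimal superkey exists.

{A, B}, {A, E}, {B, C}, {C, E}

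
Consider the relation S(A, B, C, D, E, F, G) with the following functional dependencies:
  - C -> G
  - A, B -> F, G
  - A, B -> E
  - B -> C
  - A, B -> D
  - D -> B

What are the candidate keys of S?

No FD produces {A}, so it must be in every candidate key.
{A, B}⁺ = {A, B, C, D, E, F, G} — all of the relation — so {A, B} is a candidate key.
{A, D}⁺ = {A, B, C, D, E, F, G} — all of the relation — so {A, D} is a candidate key.
No proper subset of any of these is a key, and no other minimal superkey exists.

{A, B}, {A, D}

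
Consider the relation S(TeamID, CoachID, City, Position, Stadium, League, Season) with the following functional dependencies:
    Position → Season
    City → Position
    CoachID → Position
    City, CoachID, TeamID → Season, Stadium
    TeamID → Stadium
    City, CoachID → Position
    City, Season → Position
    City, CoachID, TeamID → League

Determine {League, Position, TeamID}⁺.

{League, Position, Season, Stadium, TeamID}

Start with {League, Position, TeamID}.
Position → Season applies; add {Season} → now {League, Position, Season, TeamID}.
TeamID → Stadium applies; add {Stadium} → now {League, Position, Season, Stadium, TeamID}.
No further FD applies.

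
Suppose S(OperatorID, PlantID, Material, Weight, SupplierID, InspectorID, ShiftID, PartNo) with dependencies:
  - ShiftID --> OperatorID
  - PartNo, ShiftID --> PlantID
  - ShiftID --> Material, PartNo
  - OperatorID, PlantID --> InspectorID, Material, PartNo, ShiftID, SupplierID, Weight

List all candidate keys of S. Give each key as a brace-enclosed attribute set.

Closure of {ShiftID} is {InspectorID, Material, OperatorID, PartNo, PlantID, ShiftID, SupplierID, Weight}, the whole schema; {ShiftID} is a candidate key.
Closure of {OperatorID, PlantID} is {InspectorID, Material, OperatorID, PartNo, PlantID, ShiftID, SupplierID, Weight}, the whole schema; {OperatorID, PlantID} is a candidate key.
Any other superkey properly contains one of these, so there are no further candidate keys.

{OperatorID, PlantID}, {ShiftID}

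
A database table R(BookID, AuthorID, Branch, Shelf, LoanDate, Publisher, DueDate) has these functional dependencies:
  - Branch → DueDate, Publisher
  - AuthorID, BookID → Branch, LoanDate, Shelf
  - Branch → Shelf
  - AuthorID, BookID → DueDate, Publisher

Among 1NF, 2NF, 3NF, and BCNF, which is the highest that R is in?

Candidate key: {AuthorID, BookID}. Prime attributes: {AuthorID, BookID}.
Branch → DueDate, Publisher breaks BCNF: {Branch}⁺ = {Branch, DueDate, Publisher, Shelf}, so {Branch} is not a superkey.
Branch → DueDate, Publisher determines the non-prime attributes {DueDate, Publisher} from a non-superkey — 3NF is violated.
No non-prime attribute depends on a proper subset of any candidate key, so 2NF holds.

2NF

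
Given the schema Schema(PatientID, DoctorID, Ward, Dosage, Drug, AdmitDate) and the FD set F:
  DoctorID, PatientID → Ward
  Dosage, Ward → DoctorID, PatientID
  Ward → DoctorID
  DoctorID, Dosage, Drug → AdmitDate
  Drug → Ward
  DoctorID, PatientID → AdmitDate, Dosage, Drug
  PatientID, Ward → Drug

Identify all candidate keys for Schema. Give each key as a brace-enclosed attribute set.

{DoctorID, PatientID}⁺ = {AdmitDate, DoctorID, Dosage, Drug, PatientID, Ward}, which is every attribute, so {DoctorID, PatientID} is a candidate key.
{Dosage, Drug}⁺ = {AdmitDate, DoctorID, Dosage, Drug, PatientID, Ward}, which is every attribute, so {Dosage, Drug} is a candidate key.
{Dosage, Ward}⁺ = {AdmitDate, DoctorID, Dosage, Drug, PatientID, Ward}, which is every attribute, so {Dosage, Ward} is a candidate key.
{Drug, PatientID}⁺ = {AdmitDate, DoctorID, Dosage, Drug, PatientID, Ward}, which is every attribute, so {Drug, PatientID} is a candidate key.
{PatientID, Ward}⁺ = {AdmitDate, DoctorID, Dosage, Drug, PatientID, Ward}, which is every attribute, so {PatientID, Ward} is a candidate key.
These are minimal and exhaustive — every other superkey contains one of them.

{DoctorID, PatientID}, {Dosage, Drug}, {Dosage, Ward}, {Drug, PatientID}, {PatientID, Ward}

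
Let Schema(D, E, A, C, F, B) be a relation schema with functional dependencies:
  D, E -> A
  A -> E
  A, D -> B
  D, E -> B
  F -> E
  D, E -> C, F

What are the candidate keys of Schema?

{D} never appears on the right of any FD, so every key must include it.
{A, D}⁺ = {A, B, C, D, E, F}, which is every attribute, so {A, D} is a candidate key.
{D, E}⁺ = {A, B, C, D, E, F}, which is every attribute, so {D, E} is a candidate key.
{D, F}⁺ = {A, B, C, D, E, F}, which is every attribute, so {D, F} is a candidate key.
Any other superkey properly contains one of these, so there are no further candidate keys.

{A, D}, {D, E}, {D, F}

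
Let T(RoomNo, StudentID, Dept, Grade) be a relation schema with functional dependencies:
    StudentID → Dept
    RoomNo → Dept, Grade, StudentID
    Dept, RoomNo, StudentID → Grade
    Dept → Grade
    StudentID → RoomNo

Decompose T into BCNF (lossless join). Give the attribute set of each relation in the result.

{Dept, Grade}; {Dept, RoomNo, StudentID}

Candidate keys of the original relation: {RoomNo}, {StudentID}.
In {Dept, Grade, RoomNo, StudentID}, {Dept} is not a superkey ({Dept}⁺ restricted to this set is {Dept, Grade}), so split on Dept → Grade into {Dept, Grade} and {Dept, RoomNo, StudentID}.
{Dept, Grade}: every determinant is a superkey — BCNF.
{Dept, RoomNo, StudentID}: every determinant is a superkey — BCNF.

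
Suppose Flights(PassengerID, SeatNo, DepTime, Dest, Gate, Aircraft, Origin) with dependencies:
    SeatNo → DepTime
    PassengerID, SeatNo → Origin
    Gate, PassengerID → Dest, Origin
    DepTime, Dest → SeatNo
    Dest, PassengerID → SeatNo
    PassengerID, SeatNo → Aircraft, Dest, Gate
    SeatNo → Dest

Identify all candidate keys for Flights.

{Dest, PassengerID}, {Gate, PassengerID}, {PassengerID, SeatNo}

Attributes never on any right-hand side: {PassengerID} — every candidate key must contain it.
{Dest, PassengerID} is a candidate key since {Dest, PassengerID}⁺ = {Aircraft, DepTime, Dest, Gate, Origin, PassengerID, SeatNo} covers every attribute.
{Gate, PassengerID} is a candidate key since {Gate, PassengerID}⁺ = {Aircraft, DepTime, Dest, Gate, Origin, PassengerID, SeatNo} covers every attribute.
{PassengerID, SeatNo} is a candidate key since {PassengerID, SeatNo}⁺ = {Aircraft, DepTime, Dest, Gate, Origin, PassengerID, SeatNo} covers every attribute.
These are minimal and exhaustive — every other superkey contains one of them.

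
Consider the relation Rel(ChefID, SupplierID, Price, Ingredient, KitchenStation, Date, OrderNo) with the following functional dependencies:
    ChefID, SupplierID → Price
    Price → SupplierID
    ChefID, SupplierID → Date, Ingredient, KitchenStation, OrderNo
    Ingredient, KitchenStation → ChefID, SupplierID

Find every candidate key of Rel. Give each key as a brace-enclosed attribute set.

{ChefID, Price}⁺ = {ChefID, Date, Ingredient, KitchenStation, OrderNo, Price, SupplierID}, which is every attribute, so {ChefID, Price} is a candidate key.
{ChefID, SupplierID}⁺ = {ChefID, Date, Ingredient, KitchenStation, OrderNo, Price, SupplierID}, which is every attribute, so {ChefID, SupplierID} is a candidate key.
{Ingredient, KitchenStation}⁺ = {ChefID, Date, Ingredient, KitchenStation, OrderNo, Price, SupplierID}, which is every attribute, so {Ingredient, KitchenStation} is a candidate key.
Any other superkey properly contains one of these, so there are no further candidate keys.

{ChefID, Price}, {ChefID, SupplierID}, {Ingredient, KitchenStation}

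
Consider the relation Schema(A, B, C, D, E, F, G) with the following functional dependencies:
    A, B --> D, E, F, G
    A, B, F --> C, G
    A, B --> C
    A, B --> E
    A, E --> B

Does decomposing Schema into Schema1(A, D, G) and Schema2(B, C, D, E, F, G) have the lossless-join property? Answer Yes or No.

No

The shared attributes are {D, G} and {D, G}⁺ = {D, G}.
The closure covers neither Schema1 nor Schema2 entirely; the join is not lossless.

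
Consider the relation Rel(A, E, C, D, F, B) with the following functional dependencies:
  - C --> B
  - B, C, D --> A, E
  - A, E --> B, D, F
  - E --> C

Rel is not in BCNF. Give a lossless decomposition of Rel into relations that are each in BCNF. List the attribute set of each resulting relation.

Candidate keys of the original relation: {A, E}, {C, D}, {D, E}.
Within {A, B, C, D, E, F}: {C}⁺ ∩ {A, B, C, D, E, F} = {B, C}, not the whole set, so C --> B violates BCNF; decompose into {B, C} and {A, C, D, E, F}.
{B, C}: every determinant is a superkey — BCNF.
Within {A, C, D, E, F}: {E}⁺ ∩ {A, C, D, E, F} = {C, E}, not the whole set, so E --> C violates BCNF; decompose into {C, E} and {A, D, E, F}.
{C, E}: every determinant is a superkey — BCNF.
{A, D, E, F}: every determinant is a superkey — BCNF.

{A, D, E, F}; {B, C}; {C, E}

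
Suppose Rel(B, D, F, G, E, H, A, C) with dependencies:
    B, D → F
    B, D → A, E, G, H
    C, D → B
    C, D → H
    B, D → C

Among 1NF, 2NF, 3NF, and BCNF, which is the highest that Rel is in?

Candidate keys: {B, D}, {C, D}. Prime attributes: {B, C, D}.
Each dependency's left side is a superkey — BCNF holds.

BCNF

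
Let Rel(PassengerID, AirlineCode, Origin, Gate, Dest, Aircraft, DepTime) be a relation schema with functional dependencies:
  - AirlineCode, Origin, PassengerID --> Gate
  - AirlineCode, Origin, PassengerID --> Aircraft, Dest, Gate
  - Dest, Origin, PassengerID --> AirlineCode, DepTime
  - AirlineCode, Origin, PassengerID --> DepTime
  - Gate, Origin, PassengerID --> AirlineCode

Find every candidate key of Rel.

No FD produces {Origin, PassengerID}, so they must be in every candidate key.
{AirlineCode, Origin, PassengerID}⁺ = {Aircraft, AirlineCode, DepTime, Dest, Gate, Origin, PassengerID} — all of the relation — so {AirlineCode, Origin, PassengerID} is a candidate key.
{Dest, Origin, PassengerID}⁺ = {Aircraft, AirlineCode, DepTime, Dest, Gate, Origin, PassengerID} — all of the relation — so {Dest, Origin, PassengerID} is a candidate key.
{Gate, Origin, PassengerID}⁺ = {Aircraft, AirlineCode, DepTime, Dest, Gate, Origin, PassengerID} — all of the relation — so {Gate, Origin, PassengerID} is a candidate key.
These are minimal and exhaustive — every other superkey contains one of them.

{AirlineCode, Origin, PassengerID}, {Dest, Origin, PassengerID}, {Gate, Origin, PassengerID}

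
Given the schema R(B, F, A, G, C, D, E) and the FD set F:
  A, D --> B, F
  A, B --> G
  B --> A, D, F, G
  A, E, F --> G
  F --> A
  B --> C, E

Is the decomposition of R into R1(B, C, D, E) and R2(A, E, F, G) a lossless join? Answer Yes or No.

Common attributes: {E}; their closure is {E}.
Neither R1 nor R2 is contained in that closure, so the decomposition is lossy.

No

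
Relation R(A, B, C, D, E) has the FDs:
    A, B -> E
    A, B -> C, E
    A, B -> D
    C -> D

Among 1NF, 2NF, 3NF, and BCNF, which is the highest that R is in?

2NF

Candidate key: {A, B}. Prime attributes: {A, B}.
C -> D: {C}⁺ = {C, D}, which is not all of the attributes, so the left side is not a superkey — BCNF is violated.
C -> D determines the non-prime attribute {D} from a non-superkey — 3NF is violated.
No proper subset of a key has a non-prime attribute in its closure, so there is no partial dependency; 2NF holds.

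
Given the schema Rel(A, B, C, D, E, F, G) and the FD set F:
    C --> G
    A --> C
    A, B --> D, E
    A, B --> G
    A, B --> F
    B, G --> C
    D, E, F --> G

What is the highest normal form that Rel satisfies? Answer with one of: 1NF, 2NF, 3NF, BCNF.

Candidate key: {A, B}. Prime attributes: {A, B}.
C --> G breaks BCNF: {C}⁺ = {C, G}, so {C} is not a superkey.
C --> G has non-prime {G} on the right and a non-superkey on the left, so 3NF fails.
{A} is a proper subset of the key {A, B}, and {A}⁺ contains the non-prime attributes {C, G} — a partial dependency, so 2NF is violated.

1NF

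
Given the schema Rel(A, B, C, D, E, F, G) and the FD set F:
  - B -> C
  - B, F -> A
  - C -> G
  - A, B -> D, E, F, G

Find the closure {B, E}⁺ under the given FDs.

Start with {B, E}.
B -> C applies; add {C} → now {B, C, E}.
C -> G applies; add {G} → now {B, C, E, G}.
No further FD applies.

{B, C, E, G}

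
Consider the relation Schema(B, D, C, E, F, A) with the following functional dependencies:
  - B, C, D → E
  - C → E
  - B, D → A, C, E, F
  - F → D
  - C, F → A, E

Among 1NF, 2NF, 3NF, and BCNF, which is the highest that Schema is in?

Candidate keys: {B, D}, {B, F}. Prime attributes: {B, D, F}.
C → E: {C}⁺ = {C, E}, which is not all of the attributes, so the left side is not a superkey — BCNF is violated.
C → E determines the non-prime attribute {E} from a non-superkey — 3NF is violated.
No proper subset of a key has a non-prime attribute in its closure, so there is no partial dependency; 2NF holds.

2NF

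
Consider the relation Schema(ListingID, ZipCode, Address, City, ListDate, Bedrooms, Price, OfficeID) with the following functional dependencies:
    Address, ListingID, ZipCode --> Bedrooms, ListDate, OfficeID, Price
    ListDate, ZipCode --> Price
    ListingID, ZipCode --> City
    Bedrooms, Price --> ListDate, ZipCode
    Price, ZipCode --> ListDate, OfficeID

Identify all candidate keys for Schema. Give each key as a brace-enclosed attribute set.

Attributes never on any right-hand side: {Address, ListingID} — every candidate key must contain all of them.
Closure of {Address, ListingID, ZipCode} is {Address, Bedrooms, City, ListDate, ListingID, OfficeID, Price, ZipCode}, the whole schema; {Address, ListingID, ZipCode} is a candidate key.
Closure of {Address, Bedrooms, ListingID, Price} is {Address, Bedrooms, City, ListDate, ListingID, OfficeID, Price, ZipCode}, the whole schema; {Address, Bedrooms, ListingID, Price} is a candidate key.
Any other superkey properly contains one of these, so there are no further candidate keys.

{Address, Bedrooms, ListingID, Price}, {Address, ListingID, ZipCode}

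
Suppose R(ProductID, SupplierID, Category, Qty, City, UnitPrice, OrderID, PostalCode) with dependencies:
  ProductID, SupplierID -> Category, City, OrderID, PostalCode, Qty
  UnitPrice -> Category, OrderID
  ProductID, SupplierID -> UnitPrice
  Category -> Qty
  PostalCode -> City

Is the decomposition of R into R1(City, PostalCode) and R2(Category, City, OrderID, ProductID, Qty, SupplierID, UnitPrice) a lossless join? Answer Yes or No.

The shared attributes are {City} and {City}⁺ = {City}.
The closure covers neither R1 nor R2 entirely; the join is not lossless.

No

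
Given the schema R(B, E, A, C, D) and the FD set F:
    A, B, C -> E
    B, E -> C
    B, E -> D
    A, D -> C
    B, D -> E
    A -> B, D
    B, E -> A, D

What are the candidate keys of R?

{A}, {B, D}, {B, E}

{A}⁺ = {A, B, C, D, E} — all of the relation — so {A} is a candidate key.
{B, D}⁺ = {A, B, C, D, E} — all of the relation — so {B, D} is a candidate key.
{B, E}⁺ = {A, B, C, D, E} — all of the relation — so {B, E} is a candidate key.
No proper subset of any of these is a key, and no other minimal superkey exists.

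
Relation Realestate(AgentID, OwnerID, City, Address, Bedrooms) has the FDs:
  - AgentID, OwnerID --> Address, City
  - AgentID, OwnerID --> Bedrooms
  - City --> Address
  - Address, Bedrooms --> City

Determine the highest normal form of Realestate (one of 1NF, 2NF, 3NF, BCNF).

Candidate key: {AgentID, OwnerID}. Prime attributes: {AgentID, OwnerID}.
For City --> Address we have {City}⁺ = {Address, City}; {City} is not a superkey, so BCNF fails.
Because {Address} is non-prime and the left side of City --> Address is not a superkey, the relation is not in 3NF.
No proper subset of a key has a non-prime attribute in its closure, so there is no partial dependency; 2NF holds.

2NF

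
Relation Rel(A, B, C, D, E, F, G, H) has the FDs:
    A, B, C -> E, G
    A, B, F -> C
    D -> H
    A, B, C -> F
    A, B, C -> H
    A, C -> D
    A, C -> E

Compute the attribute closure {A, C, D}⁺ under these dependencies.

Start with {A, C, D}.
D -> H applies; add {H} → now {A, C, D, H}.
A, C -> E applies; add {E} → now {A, C, D, E, H}.
No further FD applies.

{A, C, D, E, H}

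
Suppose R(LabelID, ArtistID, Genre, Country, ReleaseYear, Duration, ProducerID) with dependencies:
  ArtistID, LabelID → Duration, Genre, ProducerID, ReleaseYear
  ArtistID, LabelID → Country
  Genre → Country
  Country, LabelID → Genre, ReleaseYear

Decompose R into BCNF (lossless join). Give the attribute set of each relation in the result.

{ArtistID, Duration, Genre, LabelID, ProducerID}; {Country, Genre}; {Genre, LabelID, ReleaseYear}

Candidate key of the original relation: {ArtistID, LabelID}.
Within {ArtistID, Country, Duration, Genre, LabelID, ProducerID, ReleaseYear}: {Genre}⁺ ∩ {ArtistID, Country, Duration, Genre, LabelID, ProducerID, ReleaseYear} = {Country, Genre}, not the whole set, so Genre → Country violates BCNF; decompose into {Country, Genre} and {ArtistID, Duration, Genre, LabelID, ProducerID, ReleaseYear}.
{Country, Genre} is in BCNF.
Within {ArtistID, Duration, Genre, LabelID, ProducerID, ReleaseYear}: {Genre, LabelID}⁺ ∩ {ArtistID, Duration, Genre, LabelID, ProducerID, ReleaseYear} = {Genre, LabelID, ReleaseYear}, not the whole set, so Genre, LabelID → ReleaseYear violates BCNF; decompose into {Genre, LabelID, ReleaseYear} and {ArtistID, Duration, Genre, LabelID, ProducerID}.
{Genre, LabelID, ReleaseYear} is in BCNF.
{ArtistID, Duration, Genre, LabelID, ProducerID} is in BCNF.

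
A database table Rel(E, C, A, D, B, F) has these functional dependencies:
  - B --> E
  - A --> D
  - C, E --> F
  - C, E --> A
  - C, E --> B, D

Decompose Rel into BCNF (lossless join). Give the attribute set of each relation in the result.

Candidate keys of the original relation: {B, C}, {C, E}.
Within {A, B, C, D, E, F}: {B}⁺ ∩ {A, B, C, D, E, F} = {B, E}, not the whole set, so B --> E violates BCNF; decompose into {B, E} and {A, B, C, D, F}.
{B, E} has no BCNF violation.
Within {A, B, C, D, F}: {A}⁺ ∩ {A, B, C, D, F} = {A, D}, not the whole set, so A --> D violates BCNF; decompose into {A, D} and {A, B, C, F}.
{A, D} has no BCNF violation.
{A, B, C, F} has no BCNF violation.

{A, B, C, F}; {A, D}; {B, E}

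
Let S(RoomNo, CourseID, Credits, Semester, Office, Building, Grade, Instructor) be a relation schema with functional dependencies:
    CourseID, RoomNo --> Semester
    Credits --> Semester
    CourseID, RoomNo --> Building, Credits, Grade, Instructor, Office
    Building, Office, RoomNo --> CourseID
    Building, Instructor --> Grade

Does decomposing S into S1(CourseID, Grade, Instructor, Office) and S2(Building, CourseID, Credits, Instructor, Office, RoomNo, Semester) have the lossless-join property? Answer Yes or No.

No

Common attributes: {CourseID, Instructor, Office}; their closure is {CourseID, Instructor, Office}.
Neither S1 nor S2 is contained in that closure, so the decomposition is lossy.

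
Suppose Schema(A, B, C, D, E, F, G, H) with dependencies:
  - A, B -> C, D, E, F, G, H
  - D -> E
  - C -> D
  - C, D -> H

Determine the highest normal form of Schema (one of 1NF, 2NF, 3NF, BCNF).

Candidate key: {A, B}. Prime attributes: {A, B}.
D -> E: {D}⁺ = {D, E}, which is not all of the attributes, so the left side is not a superkey — BCNF is violated.
D -> E determines the non-prime attribute {E} from a non-superkey — 3NF is violated.
No proper subset of a key has a non-prime attribute in its closure, so there is no partial dependency; 2NF holds.

2NF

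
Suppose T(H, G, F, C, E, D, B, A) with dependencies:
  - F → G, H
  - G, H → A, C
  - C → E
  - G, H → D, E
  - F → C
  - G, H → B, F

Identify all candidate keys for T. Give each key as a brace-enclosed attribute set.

Closure of {F} is {A, B, C, D, E, F, G, H}, the whole schema; {F} is a candidate key.
Closure of {G, H} is {A, B, C, D, E, F, G, H}, the whole schema; {G, H} is a candidate key.
Any other superkey properly contains one of these, so there are no further candidate keys.

{F}, {G, H}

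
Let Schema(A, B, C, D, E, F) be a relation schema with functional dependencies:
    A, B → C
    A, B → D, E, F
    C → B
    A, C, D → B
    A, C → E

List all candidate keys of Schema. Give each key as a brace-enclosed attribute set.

No FD produces {A}, so it must be in every candidate key.
{A, B}⁺ = {A, B, C, D, E, F}, which is every attribute, so {A, B} is a candidate key.
{A, C}⁺ = {A, B, C, D, E, F}, which is every attribute, so {A, C} is a candidate key.
These are minimal and exhaustive — every other superkey contains one of them.

{A, B}, {A, C}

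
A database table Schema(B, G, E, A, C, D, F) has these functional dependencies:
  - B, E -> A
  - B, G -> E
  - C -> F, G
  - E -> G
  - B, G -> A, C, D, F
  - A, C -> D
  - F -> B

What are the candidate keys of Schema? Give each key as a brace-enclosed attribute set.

Closure of {C} is {A, B, C, D, E, F, G}, the whole schema; {C} is a candidate key.
Closure of {B, E} is {A, B, C, D, E, F, G}, the whole schema; {B, E} is a candidate key.
Closure of {B, G} is {A, B, C, D, E, F, G}, the whole schema; {B, G} is a candidate key.
Closure of {E, F} is {A, B, C, D, E, F, G}, the whole schema; {E, F} is a candidate key.
Closure of {F, G} is {A, B, C, D, E, F, G}, the whole schema; {F, G} is a candidate key.
Any other superkey properly contains one of these, so there are no further candidate keys.

{B, E}, {B, G}, {C}, {E, F}, {F, G}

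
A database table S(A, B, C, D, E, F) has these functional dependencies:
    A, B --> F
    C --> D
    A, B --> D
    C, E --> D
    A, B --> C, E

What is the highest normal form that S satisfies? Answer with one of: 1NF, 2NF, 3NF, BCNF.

Candidate key: {A, B}. Prime attributes: {A, B}.
C --> D: {C}⁺ = {C, D}, which is not all of the attributes, so the left side is not a superkey — BCNF is violated.
Because {D} is non-prime and the left side of C --> D is not a superkey, the relation is not in 3NF.
No non-prime attribute depends on a proper subset of any candidate key, so 2NF holds.

2NF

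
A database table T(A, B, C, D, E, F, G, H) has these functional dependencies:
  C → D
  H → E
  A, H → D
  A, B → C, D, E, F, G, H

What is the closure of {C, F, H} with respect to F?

Start with {C, F, H}.
C → D applies; add {D} → now {C, D, F, H}.
H → E applies; add {E} → now {C, D, E, F, H}.
No further FD applies.

{C, D, E, F, H}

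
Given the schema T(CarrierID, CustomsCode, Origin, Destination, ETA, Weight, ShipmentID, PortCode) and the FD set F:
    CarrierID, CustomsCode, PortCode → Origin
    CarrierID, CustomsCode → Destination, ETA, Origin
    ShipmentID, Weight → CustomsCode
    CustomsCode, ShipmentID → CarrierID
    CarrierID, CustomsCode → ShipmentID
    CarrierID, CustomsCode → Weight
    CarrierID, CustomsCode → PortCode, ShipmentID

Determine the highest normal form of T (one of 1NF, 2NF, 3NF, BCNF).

BCNF

Candidate keys: {CarrierID, CustomsCode}, {CustomsCode, ShipmentID}, {ShipmentID, Weight}. Prime attributes: {CarrierID, CustomsCode, ShipmentID, Weight}.
The left-hand side of every FD is a superkey, so BCNF is satisfied.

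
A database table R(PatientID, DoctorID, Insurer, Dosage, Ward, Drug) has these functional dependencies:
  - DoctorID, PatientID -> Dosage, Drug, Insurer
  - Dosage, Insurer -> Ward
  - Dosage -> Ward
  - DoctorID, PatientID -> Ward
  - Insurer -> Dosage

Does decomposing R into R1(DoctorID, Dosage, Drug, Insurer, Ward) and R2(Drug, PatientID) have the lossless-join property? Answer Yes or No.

The shared attributes are {Drug} and {Drug}⁺ = {Drug}.
The closure covers neither R1 nor R2 entirely; the join is not lossless.

No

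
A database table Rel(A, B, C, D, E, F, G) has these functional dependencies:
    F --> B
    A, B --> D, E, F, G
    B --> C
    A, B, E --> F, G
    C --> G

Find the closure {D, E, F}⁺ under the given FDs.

{B, C, D, E, F, G}

Start with {D, E, F}.
F --> B applies; add {B} → now {B, D, E, F}.
B --> C applies; add {C} → now {B, C, D, E, F}.
C --> G applies; add {G} → now {B, C, D, E, F, G}.
No further FD applies.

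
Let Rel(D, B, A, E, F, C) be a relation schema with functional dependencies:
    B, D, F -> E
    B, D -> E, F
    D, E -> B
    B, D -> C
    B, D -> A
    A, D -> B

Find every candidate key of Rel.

{A, D}, {B, D}, {D, E}

Attributes never on any right-hand side: {D} — every candidate key must contain it.
{A, D}⁺ = {A, B, C, D, E, F} — all of the relation — so {A, D} is a candidate key.
{B, D}⁺ = {A, B, C, D, E, F} — all of the relation — so {B, D} is a candidate key.
{D, E}⁺ = {A, B, C, D, E, F} — all of the relation — so {D, E} is a candidate key.
These are minimal and exhaustive — every other superkey contains one of them.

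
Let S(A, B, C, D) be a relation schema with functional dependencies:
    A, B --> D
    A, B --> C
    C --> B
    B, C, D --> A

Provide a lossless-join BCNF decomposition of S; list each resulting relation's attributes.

{A, C, D}; {B, C}

Candidate keys of the original relation: {A, B}, {A, C}, {C, D}.
Within {A, B, C, D}: {C}⁺ ∩ {A, B, C, D} = {B, C}, not the whole set, so C --> B violates BCNF; decompose into {B, C} and {A, C, D}.
{B, C}: every determinant is a superkey — BCNF.
{A, C, D}: every determinant is a superkey — BCNF.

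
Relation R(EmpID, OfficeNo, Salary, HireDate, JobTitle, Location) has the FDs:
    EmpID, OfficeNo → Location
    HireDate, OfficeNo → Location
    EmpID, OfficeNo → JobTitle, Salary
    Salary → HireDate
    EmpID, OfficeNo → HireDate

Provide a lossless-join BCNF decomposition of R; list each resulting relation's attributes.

{EmpID, JobTitle, OfficeNo, Salary}; {HireDate, Location, OfficeNo}; {HireDate, Salary}

Candidate key of the original relation: {EmpID, OfficeNo}.
Within {EmpID, HireDate, JobTitle, Location, OfficeNo, Salary}: {HireDate, OfficeNo}⁺ ∩ {EmpID, HireDate, JobTitle, Location, OfficeNo, Salary} = {HireDate, Location, OfficeNo}, not the whole set, so HireDate, OfficeNo → Location violates BCNF; decompose into {HireDate, Location, OfficeNo} and {EmpID, HireDate, JobTitle, OfficeNo, Salary}.
{HireDate, Location, OfficeNo}: every determinant is a superkey — BCNF.
Within {EmpID, HireDate, JobTitle, OfficeNo, Salary}: {Salary}⁺ ∩ {EmpID, HireDate, JobTitle, OfficeNo, Salary} = {HireDate, Salary}, not the whole set, so Salary → HireDate violates BCNF; decompose into {HireDate, Salary} and {EmpID, JobTitle, OfficeNo, Salary}.
{HireDate, Salary}: every determinant is a superkey — BCNF.
{EmpID, JobTitle, OfficeNo, Salary}: every determinant is a superkey — BCNF.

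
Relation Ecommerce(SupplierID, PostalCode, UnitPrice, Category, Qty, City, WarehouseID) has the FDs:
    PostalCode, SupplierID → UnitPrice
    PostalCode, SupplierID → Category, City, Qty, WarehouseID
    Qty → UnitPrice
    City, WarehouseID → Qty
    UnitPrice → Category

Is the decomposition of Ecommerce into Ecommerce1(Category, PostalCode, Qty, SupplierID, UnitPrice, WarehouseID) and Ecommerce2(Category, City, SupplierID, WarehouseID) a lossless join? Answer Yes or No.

Ecommerce1 ∩ Ecommerce2 = {Category, SupplierID, WarehouseID}; its closure under F is {Category, SupplierID, WarehouseID}.
Ecommerce1 ⊄ {Category, SupplierID, WarehouseID} and Ecommerce2 ⊄ {Category, SupplierID, WarehouseID}, so the split is lossy.

No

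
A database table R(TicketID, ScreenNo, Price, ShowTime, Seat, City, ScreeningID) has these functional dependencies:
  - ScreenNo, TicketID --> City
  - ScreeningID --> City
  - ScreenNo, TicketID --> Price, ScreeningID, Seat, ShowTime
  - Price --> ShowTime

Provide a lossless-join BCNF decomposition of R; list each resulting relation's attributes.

Candidate key of the original relation: {ScreenNo, TicketID}.
In {City, Price, ScreenNo, ScreeningID, Seat, ShowTime, TicketID}, {ScreeningID} is not a superkey ({ScreeningID}⁺ restricted to this set is {City, ScreeningID}), so split on ScreeningID --> City into {City, ScreeningID} and {Price, ScreenNo, ScreeningID, Seat, ShowTime, TicketID}.
{City, ScreeningID}: every determinant is a superkey — BCNF.
In {Price, ScreenNo, ScreeningID, Seat, ShowTime, TicketID}, {Price} is not a superkey ({Price}⁺ restricted to this set is {Price, ShowTime}), so split on Price --> ShowTime into {Price, ShowTime} and {Price, ScreenNo, ScreeningID, Seat, TicketID}.
{Price, ShowTime}: every determinant is a superkey — BCNF.
{Price, ScreenNo, ScreeningID, Seat, TicketID}: every determinant is a superkey — BCNF.

{City, ScreeningID}; {Price, ScreenNo, ScreeningID, Seat, TicketID}; {Price, ShowTime}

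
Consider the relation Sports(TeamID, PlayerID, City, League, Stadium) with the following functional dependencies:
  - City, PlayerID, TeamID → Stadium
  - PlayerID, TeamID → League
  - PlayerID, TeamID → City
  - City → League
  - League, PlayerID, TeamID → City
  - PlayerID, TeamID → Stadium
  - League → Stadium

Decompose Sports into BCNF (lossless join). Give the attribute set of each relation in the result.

{City, League}; {City, PlayerID, TeamID}; {League, Stadium}

Candidate key of the original relation: {PlayerID, TeamID}.
{City, League, PlayerID, Stadium, TeamID}: {City} determines {City, League, Stadium} here but is not a superkey — split on City → League, Stadium, giving {City, League, Stadium} and {City, PlayerID, TeamID}.
{City, League, Stadium}: {League} determines {League, Stadium} here but is not a superkey — split on League → Stadium, giving {League, Stadium} and {City, League}.
{League, Stadium} is in BCNF.
{City, League} is in BCNF.
{City, PlayerID, TeamID} is in BCNF.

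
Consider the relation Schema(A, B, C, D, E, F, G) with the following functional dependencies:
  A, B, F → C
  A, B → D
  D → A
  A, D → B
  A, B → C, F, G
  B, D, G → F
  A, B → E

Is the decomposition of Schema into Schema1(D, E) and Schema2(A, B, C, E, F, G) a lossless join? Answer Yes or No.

No

Common attributes: {E}; their closure is {E}.
Neither Schema1 nor Schema2 is contained in that closure, so the decomposition is lossy.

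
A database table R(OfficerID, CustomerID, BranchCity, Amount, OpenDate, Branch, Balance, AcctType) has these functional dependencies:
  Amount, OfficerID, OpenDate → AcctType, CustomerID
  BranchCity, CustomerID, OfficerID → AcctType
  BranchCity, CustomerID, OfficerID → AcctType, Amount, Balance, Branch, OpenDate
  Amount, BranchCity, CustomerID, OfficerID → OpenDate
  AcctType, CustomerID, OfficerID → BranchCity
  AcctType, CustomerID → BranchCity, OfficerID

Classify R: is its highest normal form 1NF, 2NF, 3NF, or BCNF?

Candidate keys: {AcctType, CustomerID}, {Amount, OfficerID, OpenDate}, {BranchCity, CustomerID, OfficerID}. Prime attributes: {AcctType, Amount, BranchCity, CustomerID, OfficerID, OpenDate}.
Every FD has a superkey on the left, so the relation is in BCNF.

BCNF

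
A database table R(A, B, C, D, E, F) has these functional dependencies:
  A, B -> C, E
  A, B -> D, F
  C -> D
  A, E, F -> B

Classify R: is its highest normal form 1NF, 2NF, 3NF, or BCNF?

Candidate keys: {A, B}, {A, E, F}. Prime attributes: {A, B, E, F}.
C -> D breaks BCNF: {C}⁺ = {C, D}, so {C} is not a superkey.
C -> D determines the non-prime attribute {D} from a non-superkey — 3NF is violated.
Checking every proper subset of each key, none determines a non-prime attribute — 2NF is satisfied.

2NF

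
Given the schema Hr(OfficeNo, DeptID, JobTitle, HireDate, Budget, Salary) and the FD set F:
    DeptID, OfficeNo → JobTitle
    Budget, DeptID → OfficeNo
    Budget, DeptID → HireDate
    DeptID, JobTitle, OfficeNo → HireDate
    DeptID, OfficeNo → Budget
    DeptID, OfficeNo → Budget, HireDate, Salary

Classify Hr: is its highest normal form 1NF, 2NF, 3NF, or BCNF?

BCNF

Candidate keys: {Budget, DeptID}, {DeptID, OfficeNo}. Prime attributes: {Budget, DeptID, OfficeNo}.
Each dependency's left side is a superkey — BCNF holds.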